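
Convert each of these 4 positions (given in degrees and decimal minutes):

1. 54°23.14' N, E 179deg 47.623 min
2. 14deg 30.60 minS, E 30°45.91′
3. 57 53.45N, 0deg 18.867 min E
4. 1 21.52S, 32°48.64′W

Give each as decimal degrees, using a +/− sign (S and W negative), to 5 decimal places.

Point 1:
  Lat: 54 + 23.14/60 = 54.385667
  N ⇒ keep positive
  Lon: 47.623′ = 0.793717°; total 179.793717
  E ⇒ keep positive
Point 2:
  Latitude: 30.6′ = 0.510000°; total 14.510000
  S → negative
  Longitude: 45.91′ = 0.765167°; total 30.765167
  E → positive
Point 3:
  φ: 53.45′ = 0.890833°; total 57.890833
  N ⇒ keep positive
  Lon: 18.867′ = 0.314450°; total 0.314450
  E ⇒ keep positive
Point 4:
  Latitude: 1 + 21.52/60 = 1.358667
  S → negative
  Longitude: 32 + 48.64/60 = 32.810667
  W → negative

1. 54.38567, 179.79372
2. -14.51000, 30.76517
3. 57.89083, 0.31445
4. -1.35867, -32.81067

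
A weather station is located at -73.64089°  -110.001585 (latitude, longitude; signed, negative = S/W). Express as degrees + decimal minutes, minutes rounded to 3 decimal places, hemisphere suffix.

Latitude is negative → S; |value| = 73.640890
Lat: 73° + 0.640890 × 60 = 73° 38.45340′
Longitude is negative → W; |value| = 110.001585
Lon: minutes = (110.001585 − 110) × 60 = 0.09510

73° 38.453′ S, 110° 0.095′ W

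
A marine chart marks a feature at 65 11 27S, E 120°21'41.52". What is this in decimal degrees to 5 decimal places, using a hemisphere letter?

65.19083° S, 120.36153° E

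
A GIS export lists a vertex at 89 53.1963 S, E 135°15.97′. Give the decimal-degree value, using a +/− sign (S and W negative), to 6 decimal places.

Latitude: 53.1963′ = 0.886605°; total 89.8866050
S → negative
λ: 15.97′ = 0.266167°; total 135.2661667
E → positive

-89.886605, 135.266167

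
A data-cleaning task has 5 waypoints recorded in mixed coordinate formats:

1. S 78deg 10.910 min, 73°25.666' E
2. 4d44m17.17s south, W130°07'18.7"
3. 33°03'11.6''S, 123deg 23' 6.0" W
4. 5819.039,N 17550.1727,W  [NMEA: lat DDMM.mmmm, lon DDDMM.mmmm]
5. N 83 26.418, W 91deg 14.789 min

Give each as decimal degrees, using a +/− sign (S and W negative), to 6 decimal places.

1. -78.181833, 73.427767
2. -4.738103, -130.121861
3. -33.053222, -123.385000
4. 58.317317, -175.836212
5. 83.440300, -91.246483

Point 1:
  Latitude: 78 + 10.91/60 = 78.1818333
  hemisphere S, so the sign is −
  λ: 73 + 25.666/60 = 73.4277667
  E → positive
Point 2:
  Latitude: 4 + 44/60 + 17.17/3600 = 4.7381028
  hemisphere S, so the sign is −
  λ: 130° + 7/60 + 18.7/3600 = 130 + 0.116667 + 0.005194 = 130.1218611
  hemisphere W, so the sign is −
Point 3:
  φ: 33 + 3/60 + 11.6/3600 = 33.0532222
  S ⇒ negate
  Lon: 23′ + 6″ = 23.10000′; 123 + 23.10000/60 = 123.3850000
  W ⇒ negate
Point 4:
  φ: split at 2 digits → 58° and 19.039′; 58 + 19.039/60 = 58.3173167
  N → positive
  λ: split at 3 digits → 175° and 50.1727′; 175 + 50.1727/60 = 175.8362117
  hemisphere W, so the sign is −
Point 5:
  Lat: 26.418′ = 0.440300°; total 83.4403000
  N ⇒ keep positive
  λ: 91 + 14.789/60 = 91.2464833
  W ⇒ negate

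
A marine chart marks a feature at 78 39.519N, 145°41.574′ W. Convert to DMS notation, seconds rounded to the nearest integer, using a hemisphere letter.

78°39′31″ N, 145°41′34″ W

Latitude: 39.51900′ → 39′ and 0.51900 × 60 = 31.14″
Lon: 41.57400′ → 41′ and 0.57400 × 60 = 34.44″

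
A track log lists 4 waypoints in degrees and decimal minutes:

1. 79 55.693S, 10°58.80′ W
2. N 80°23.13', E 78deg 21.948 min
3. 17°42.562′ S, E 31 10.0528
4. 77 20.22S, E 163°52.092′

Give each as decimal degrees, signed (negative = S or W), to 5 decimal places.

1. -79.92822, -10.98000
2. 80.38550, 78.36580
3. -17.70937, 31.16755
4. -77.33700, 163.86820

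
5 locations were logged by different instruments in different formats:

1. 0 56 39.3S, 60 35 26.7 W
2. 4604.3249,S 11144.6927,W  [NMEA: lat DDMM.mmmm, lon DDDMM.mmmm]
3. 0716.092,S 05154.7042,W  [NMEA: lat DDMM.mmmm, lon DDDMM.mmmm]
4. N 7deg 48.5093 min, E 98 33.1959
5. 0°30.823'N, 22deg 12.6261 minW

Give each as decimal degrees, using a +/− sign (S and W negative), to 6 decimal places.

1. -0.944250, -60.590750
2. -46.072082, -111.744878
3. -7.268200, -51.911737
4. 7.808488, 98.553265
5. 0.513717, -22.210435

Point 1:
  φ: 0 + 56/60 + 39.3/3600 = 0.9442500
  hemisphere S, so the sign is −
  Longitude: 60° + 35/60 + 26.7/3600 = 60 + 0.583333 + 0.007417 = 60.5907500
  hemisphere W, so the sign is −
Point 2:
  φ: split at 2 digits → 46° and 4.3249′; 46 + 4.3249/60 = 46.0720817
  S ⇒ negate
  λ: degrees = first 3 digits = 111, minutes = 44.6927; 111 + 44.6927/60 = 111.7448783
  hemisphere W, so the sign is −
Point 3:
  Lat: split at 2 digits → 07° and 16.092′; 7 + 16.092/60 = 7.2682000
  hemisphere S, so the sign is −
  Longitude: degrees = first 3 digits = 51, minutes = 54.7042; 51 + 54.7042/60 = 51.9117367
  W ⇒ negate
Point 4:
  φ: 48.5093′ = 0.808488°; total 7.8084883
  N → positive
  λ: 33.1959′ = 0.553265°; total 98.5532650
  E → positive
Point 5:
  φ: 30.823′ = 0.513717°; total 0.5137167
  N ⇒ keep positive
  Longitude: 22 + 12.6261/60 = 22.2104350
  W ⇒ negate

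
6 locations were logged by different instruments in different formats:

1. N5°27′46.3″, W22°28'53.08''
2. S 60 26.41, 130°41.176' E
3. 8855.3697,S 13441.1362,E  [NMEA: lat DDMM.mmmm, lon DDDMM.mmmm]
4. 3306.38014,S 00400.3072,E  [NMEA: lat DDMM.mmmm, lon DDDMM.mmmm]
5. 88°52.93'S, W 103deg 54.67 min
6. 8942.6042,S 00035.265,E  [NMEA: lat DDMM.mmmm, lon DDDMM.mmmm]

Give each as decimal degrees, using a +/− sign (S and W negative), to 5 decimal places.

Point 1:
  Lat: 5° + 27/60 + 46.3/3600 = 5 + 0.450000 + 0.012861 = 5.462861
  N ⇒ keep positive
  Longitude: 28′ + 53.08″ = 28.88467′; 22 + 28.88467/60 = 22.481411
  W → negative
Point 2:
  Latitude: 26.41′ = 0.440167°; total 60.440167
  hemisphere S, so the sign is −
  Longitude: 130 + 41.176/60 = 130.686267
  E → positive
Point 3:
  Lat: degrees = first 2 digits = 88, minutes = 55.3697; 88 + 55.3697/60 = 88.922828
  S → negative
  Longitude: split at 3 digits → 134° and 41.1362′; 134 + 41.1362/60 = 134.685603
  E ⇒ keep positive
Point 4:
  φ: split at 2 digits → 33° and 6.38014′; 33 + 6.38014/60 = 33.106336
  hemisphere S, so the sign is −
  Lon: split at 3 digits → 004° and 0.3072′; 4 + 0.3072/60 = 4.005120
  E → positive
Point 5:
  φ: 52.93′ = 0.882167°; total 88.882167
  S ⇒ negate
  Lon: 103 + 54.67/60 = 103.911167
  W → negative
Point 6:
  Lat: split at 2 digits → 89° and 42.6042′; 89 + 42.6042/60 = 89.710070
  hemisphere S, so the sign is −
  Longitude: degrees = first 3 digits = 0, minutes = 35.265; 0 + 35.265/60 = 0.587750
  E → positive

1. 5.46286, -22.48141
2. -60.44017, 130.68627
3. -88.92283, 134.68560
4. -33.10634, 4.00512
5. -88.88217, -103.91117
6. -89.71007, 0.58775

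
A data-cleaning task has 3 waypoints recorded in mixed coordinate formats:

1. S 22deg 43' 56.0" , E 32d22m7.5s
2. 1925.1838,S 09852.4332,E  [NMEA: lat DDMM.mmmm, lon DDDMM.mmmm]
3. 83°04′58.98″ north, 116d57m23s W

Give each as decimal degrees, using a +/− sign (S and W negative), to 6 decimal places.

Point 1:
  Latitude: 43′ + 56″ = 43.93333′; 22 + 43.93333/60 = 22.7322222
  hemisphere S, so the sign is −
  λ: 22′ + 7.5″ = 22.12500′; 32 + 22.12500/60 = 32.3687500
  E → positive
Point 2:
  φ: split at 2 digits → 19° and 25.1838′; 19 + 25.1838/60 = 19.4197300
  S ⇒ negate
  Lon: degrees = first 3 digits = 98, minutes = 52.4332; 98 + 52.4332/60 = 98.8738867
  E → positive
Point 3:
  Lat: 83° + 4/60 + 58.98/3600 = 83 + 0.066667 + 0.016383 = 83.0830500
  N ⇒ keep positive
  λ: 116° + 57/60 + 23/3600 = 116 + 0.950000 + 0.006389 = 116.9563889
  W ⇒ negate

1. -22.732222, 32.368750
2. -19.419730, 98.873887
3. 83.083050, -116.956389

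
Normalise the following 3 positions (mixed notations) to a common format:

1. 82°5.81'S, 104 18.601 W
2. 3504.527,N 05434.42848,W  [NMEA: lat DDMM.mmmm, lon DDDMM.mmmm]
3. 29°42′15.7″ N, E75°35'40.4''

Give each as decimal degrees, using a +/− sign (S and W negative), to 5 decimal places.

Point 1:
  Lat: 5.81′ = 0.096833°; total 82.096833
  S → negative
  Longitude: 104 + 18.601/60 = 104.310017
  W ⇒ negate
Point 2:
  φ: split at 2 digits → 35° and 4.527′; 35 + 4.527/60 = 35.075450
  N → positive
  λ: split at 3 digits → 054° and 34.42848′; 54 + 34.42848/60 = 54.573808
  W ⇒ negate
Point 3:
  Latitude: 29° + 42/60 + 15.7/3600 = 29 + 0.700000 + 0.004361 = 29.704361
  N ⇒ keep positive
  Lon: 75° + 35/60 + 40.4/3600 = 75 + 0.583333 + 0.011222 = 75.594556
  E ⇒ keep positive

1. -82.09683, -104.31002
2. 35.07545, -54.57381
3. 29.70436, 75.59456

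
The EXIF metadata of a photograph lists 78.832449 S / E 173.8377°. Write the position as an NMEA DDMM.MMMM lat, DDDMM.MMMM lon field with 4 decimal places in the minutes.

Lat: 78° + 0.832449 × 60 = 78° 49.946940′
Lon: minutes = (173.837700 − 173) × 60 = 50.262000

7849.9469,S / 17350.2620,E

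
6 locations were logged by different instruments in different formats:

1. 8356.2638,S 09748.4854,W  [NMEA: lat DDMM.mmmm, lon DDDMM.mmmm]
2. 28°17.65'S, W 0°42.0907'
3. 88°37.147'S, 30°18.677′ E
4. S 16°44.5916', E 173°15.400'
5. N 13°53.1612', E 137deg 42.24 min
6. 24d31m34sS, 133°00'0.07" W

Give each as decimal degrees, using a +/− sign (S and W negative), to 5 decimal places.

Point 1:
  Lat: degrees = first 2 digits = 83, minutes = 56.2638; 83 + 56.2638/60 = 83.937730
  hemisphere S, so the sign is −
  Lon: degrees = first 3 digits = 97, minutes = 48.4854; 97 + 48.4854/60 = 97.808090
  W → negative
Point 2:
  φ: 28 + 17.65/60 = 28.294167
  S → negative
  λ: 0 + 42.0907/60 = 0.701512
  W ⇒ negate
Point 3:
  Lat: 88 + 37.147/60 = 88.619117
  S → negative
  Longitude: 18.677′ = 0.311283°; total 30.311283
  E ⇒ keep positive
Point 4:
  φ: 44.5916′ = 0.743193°; total 16.743193
  S ⇒ negate
  Lon: 173 + 15.4/60 = 173.256667
  E → positive
Point 5:
  Latitude: 13 + 53.1612/60 = 13.886020
  N → positive
  Longitude: 42.24′ = 0.704000°; total 137.704000
  E ⇒ keep positive
Point 6:
  φ: 24° + 31/60 + 34/3600 = 24 + 0.516667 + 0.009444 = 24.526111
  S ⇒ negate
  Longitude: 0′ + 0.07″ = 0.00117′; 133 + 0.00117/60 = 133.000019
  W → negative

1. -83.93773, -97.80809
2. -28.29417, -0.70151
3. -88.61912, 30.31128
4. -16.74319, 173.25667
5. 13.88602, 137.70400
6. -24.52611, -133.00002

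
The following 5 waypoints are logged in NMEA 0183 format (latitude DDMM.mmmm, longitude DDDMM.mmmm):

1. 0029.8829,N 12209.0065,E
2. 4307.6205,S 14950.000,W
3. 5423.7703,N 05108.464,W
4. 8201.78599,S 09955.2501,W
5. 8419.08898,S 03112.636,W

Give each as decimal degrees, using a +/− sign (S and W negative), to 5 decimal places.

1. 0.49805, 122.15011
2. -43.12701, -149.83333
3. 54.39617, -51.14107
4. -82.02977, -99.92084
5. -84.31815, -31.21060

Point 1:
  Lat: degrees = first 2 digits = 0, minutes = 29.8829; 0 + 29.8829/60 = 0.498048
  N → positive
  Lon: split at 3 digits → 122° and 9.0065′; 122 + 9.0065/60 = 122.150108
  E → positive
Point 2:
  Lat: split at 2 digits → 43° and 7.6205′; 43 + 7.6205/60 = 43.127008
  S ⇒ negate
  Longitude: split at 3 digits → 149° and 50′; 149 + 50/60 = 149.833333
  hemisphere W, so the sign is −
Point 3:
  Latitude: degrees = first 2 digits = 54, minutes = 23.7703; 54 + 23.7703/60 = 54.396172
  N ⇒ keep positive
  λ: split at 3 digits → 051° and 8.464′; 51 + 8.464/60 = 51.141067
  hemisphere W, so the sign is −
Point 4:
  Latitude: degrees = first 2 digits = 82, minutes = 1.78599; 82 + 1.78599/60 = 82.029767
  S ⇒ negate
  Lon: split at 3 digits → 099° and 55.2501′; 99 + 55.2501/60 = 99.920835
  W ⇒ negate
Point 5:
  φ: degrees = first 2 digits = 84, minutes = 19.08898; 84 + 19.08898/60 = 84.318150
  hemisphere S, so the sign is −
  λ: split at 3 digits → 031° and 12.636′; 31 + 12.636/60 = 31.210600
  W ⇒ negate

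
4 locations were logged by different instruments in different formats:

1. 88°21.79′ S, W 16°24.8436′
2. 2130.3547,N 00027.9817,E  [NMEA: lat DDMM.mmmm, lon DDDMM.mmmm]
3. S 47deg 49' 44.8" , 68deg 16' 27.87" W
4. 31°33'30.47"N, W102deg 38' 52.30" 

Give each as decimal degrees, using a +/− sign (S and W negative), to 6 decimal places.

1. -88.363167, -16.414060
2. 21.505912, 0.466362
3. -47.829111, -68.274408
4. 31.558464, -102.647861

Point 1:
  Lat: 88 + 21.79/60 = 88.3631667
  S ⇒ negate
  λ: 16 + 24.8436/60 = 16.4140600
  W ⇒ negate
Point 2:
  φ: degrees = first 2 digits = 21, minutes = 30.3547; 21 + 30.3547/60 = 21.5059117
  N → positive
  λ: degrees = first 3 digits = 0, minutes = 27.9817; 0 + 27.9817/60 = 0.4663617
  E ⇒ keep positive
Point 3:
  φ: 47 + 49/60 + 44.8/3600 = 47.8291111
  S ⇒ negate
  Longitude: 16′ + 27.87″ = 16.46450′; 68 + 16.46450/60 = 68.2744083
  W → negative
Point 4:
  Lat: 33′ + 30.47″ = 33.50783′; 31 + 33.50783/60 = 31.5584639
  N → positive
  λ: 38′ + 52.3″ = 38.87167′; 102 + 38.87167/60 = 102.6478611
  W → negative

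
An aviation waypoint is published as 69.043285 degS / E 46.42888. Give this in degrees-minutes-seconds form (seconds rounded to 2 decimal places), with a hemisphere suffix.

φ: whole degrees 69; 2.59710′ → 2′ and 35.8260″
Lon: 0.428880 × 60 = 25.73280′ → 25′, remainder × 60 = 43.9680″

69°02′35.83″ S, 46°25′43.97″ E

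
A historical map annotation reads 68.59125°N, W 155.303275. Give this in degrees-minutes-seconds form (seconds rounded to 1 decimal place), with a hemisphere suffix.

68°35′28.5″ N, 155°18′11.8″ W

φ: whole degrees 68; 35.47500′ → 35′ and 28.500″
Longitude: 0.303275 × 60 = 18.19650′ → 18′, remainder × 60 = 11.790″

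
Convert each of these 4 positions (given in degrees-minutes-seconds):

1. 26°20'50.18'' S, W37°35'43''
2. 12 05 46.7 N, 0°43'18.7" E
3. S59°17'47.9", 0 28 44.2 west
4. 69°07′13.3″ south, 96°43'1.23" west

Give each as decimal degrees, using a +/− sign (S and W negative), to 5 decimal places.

Point 1:
  Lat: 20′ + 50.18″ = 20.83633′; 26 + 20.83633/60 = 26.347272
  S → negative
  Longitude: 37° + 35/60 + 43/3600 = 37 + 0.583333 + 0.011944 = 37.595278
  W ⇒ negate
Point 2:
  Lat: 12° + 5/60 + 46.7/3600 = 12 + 0.083333 + 0.012972 = 12.096306
  N ⇒ keep positive
  Longitude: 43′ + 18.7″ = 43.31167′; 0 + 43.31167/60 = 0.721861
  E ⇒ keep positive
Point 3:
  φ: 59 + 17/60 + 47.9/3600 = 59.296639
  S ⇒ negate
  λ: 28′ + 44.2″ = 28.73667′; 0 + 28.73667/60 = 0.478944
  W ⇒ negate
Point 4:
  φ: 69° + 7/60 + 13.3/3600 = 69 + 0.116667 + 0.003694 = 69.120361
  S ⇒ negate
  Lon: 43′ + 1.23″ = 43.02050′; 96 + 43.02050/60 = 96.717008
  hemisphere W, so the sign is −

1. -26.34727, -37.59528
2. 12.09631, 0.72186
3. -59.29664, -0.47894
4. -69.12036, -96.71701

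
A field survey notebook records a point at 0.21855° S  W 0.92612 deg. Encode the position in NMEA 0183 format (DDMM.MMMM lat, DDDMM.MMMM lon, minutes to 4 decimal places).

φ: minutes = (0.218550 − 0) × 60 = 13.113000
Lon: fractional part 0.926120 → 55.567200 minutes

0013.1130,S / 00055.5672,W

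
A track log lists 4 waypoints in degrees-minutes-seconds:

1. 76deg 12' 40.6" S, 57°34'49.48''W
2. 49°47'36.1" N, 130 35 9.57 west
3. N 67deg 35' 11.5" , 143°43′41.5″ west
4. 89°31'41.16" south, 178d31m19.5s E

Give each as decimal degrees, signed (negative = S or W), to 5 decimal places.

1. -76.21128, -57.58041
2. 49.79336, -130.58599
3. 67.58653, -143.72819
4. -89.52810, 178.52208

Point 1:
  Lat: 12′ + 40.6″ = 12.67667′; 76 + 12.67667/60 = 76.211278
  S ⇒ negate
  Longitude: 57 + 34/60 + 49.48/3600 = 57.580411
  W → negative
Point 2:
  φ: 49 + 47/60 + 36.1/3600 = 49.793361
  N → positive
  λ: 130° + 35/60 + 9.57/3600 = 130 + 0.583333 + 0.002658 = 130.585992
  hemisphere W, so the sign is −
Point 3:
  Latitude: 67° + 35/60 + 11.5/3600 = 67 + 0.583333 + 0.003194 = 67.586528
  N → positive
  Longitude: 143 + 43/60 + 41.5/3600 = 143.728194
  hemisphere W, so the sign is −
Point 4:
  Lat: 89° + 31/60 + 41.16/3600 = 89 + 0.516667 + 0.011433 = 89.528100
  S ⇒ negate
  Longitude: 178 + 31/60 + 19.5/3600 = 178.522083
  E ⇒ keep positive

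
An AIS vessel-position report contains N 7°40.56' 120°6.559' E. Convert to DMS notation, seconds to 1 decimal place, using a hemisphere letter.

φ: 40.56000′ → 40′ and 0.56000 × 60 = 33.600″
λ: 6.55900′ → 6′ and 0.55900 × 60 = 33.540″

7°40′33.6″ N, 120°06′33.5″ E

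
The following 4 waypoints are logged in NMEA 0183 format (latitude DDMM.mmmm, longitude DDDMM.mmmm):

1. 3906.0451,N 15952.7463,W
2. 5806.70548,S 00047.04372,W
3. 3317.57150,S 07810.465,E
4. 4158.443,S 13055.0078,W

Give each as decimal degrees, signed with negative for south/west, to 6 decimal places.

1. 39.100752, -159.879105
2. -58.111758, -0.784062
3. -33.292858, 78.174417
4. -41.974050, -130.916797

Point 1:
  φ: split at 2 digits → 39° and 6.0451′; 39 + 6.0451/60 = 39.1007517
  N → positive
  Lon: degrees = first 3 digits = 159, minutes = 52.7463; 159 + 52.7463/60 = 159.8791050
  W ⇒ negate
Point 2:
  Lat: split at 2 digits → 58° and 6.70548′; 58 + 6.70548/60 = 58.1117580
  S → negative
  λ: split at 3 digits → 000° and 47.04372′; 0 + 47.04372/60 = 0.7840620
  W → negative
Point 3:
  Latitude: split at 2 digits → 33° and 17.5715′; 33 + 17.5715/60 = 33.2928583
  S → negative
  Longitude: split at 3 digits → 078° and 10.465′; 78 + 10.465/60 = 78.1744167
  E → positive
Point 4:
  Lat: split at 2 digits → 41° and 58.443′; 41 + 58.443/60 = 41.9740500
  hemisphere S, so the sign is −
  Lon: split at 3 digits → 130° and 55.0078′; 130 + 55.0078/60 = 130.9167967
  W ⇒ negate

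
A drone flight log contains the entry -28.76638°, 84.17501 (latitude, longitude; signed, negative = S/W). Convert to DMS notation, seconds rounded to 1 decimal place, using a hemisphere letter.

Latitude is negative → S; |value| = 28.766380
Latitude: whole degrees 28; 45.98280′ → 45′ and 58.968″
λ: 0.175010° → 10.50060′; 0.50060 × 60 = 30.036″

28°45′59.0″ S, 84°10′30.0″ E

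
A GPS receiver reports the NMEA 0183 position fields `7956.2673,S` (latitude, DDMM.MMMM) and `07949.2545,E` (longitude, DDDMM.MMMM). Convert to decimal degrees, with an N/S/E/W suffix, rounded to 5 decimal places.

79.93779° S, 79.82091° E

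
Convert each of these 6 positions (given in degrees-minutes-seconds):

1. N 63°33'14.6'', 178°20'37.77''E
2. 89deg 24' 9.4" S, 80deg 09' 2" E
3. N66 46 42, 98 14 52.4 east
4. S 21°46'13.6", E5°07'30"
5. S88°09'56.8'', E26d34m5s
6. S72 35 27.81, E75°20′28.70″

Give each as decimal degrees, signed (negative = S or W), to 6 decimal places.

Point 1:
  Lat: 33′ + 14.6″ = 33.24333′; 63 + 33.24333/60 = 63.5540556
  N → positive
  Longitude: 178 + 20/60 + 37.77/3600 = 178.3438250
  E → positive
Point 2:
  Lat: 89° + 24/60 + 9.4/3600 = 89 + 0.400000 + 0.002611 = 89.4026111
  S → negative
  λ: 80 + 9/60 + 2/3600 = 80.1505556
  E → positive
Point 3:
  φ: 66 + 46/60 + 42/3600 = 66.7783333
  N ⇒ keep positive
  Lon: 98° + 14/60 + 52.4/3600 = 98 + 0.233333 + 0.014556 = 98.2478889
  E ⇒ keep positive
Point 4:
  φ: 21° + 46/60 + 13.6/3600 = 21 + 0.766667 + 0.003778 = 21.7704444
  S ⇒ negate
  Lon: 5° + 7/60 + 30/3600 = 5 + 0.116667 + 0.008333 = 5.1250000
  E → positive
Point 5:
  φ: 88 + 9/60 + 56.8/3600 = 88.1657778
  hemisphere S, so the sign is −
  Longitude: 34′ + 5″ = 34.08333′; 26 + 34.08333/60 = 26.5680556
  E → positive
Point 6:
  φ: 72 + 35/60 + 27.81/3600 = 72.5910583
  hemisphere S, so the sign is −
  Lon: 75 + 20/60 + 28.7/3600 = 75.3413056
  E ⇒ keep positive

1. 63.554056, 178.343825
2. -89.402611, 80.150556
3. 66.778333, 98.247889
4. -21.770444, 5.125000
5. -88.165778, 26.568056
6. -72.591058, 75.341306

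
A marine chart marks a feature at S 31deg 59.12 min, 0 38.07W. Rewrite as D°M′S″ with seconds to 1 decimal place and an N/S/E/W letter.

31°59′7.2″ S, 0°38′4.2″ W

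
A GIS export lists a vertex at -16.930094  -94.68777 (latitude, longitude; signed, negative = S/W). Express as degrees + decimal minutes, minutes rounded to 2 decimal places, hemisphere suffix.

16° 55.81′ S, 94° 41.27′ W

Latitude is negative → S; |value| = 16.930094
Latitude: 16° + 0.930094 × 60 = 16° 55.8056′
Longitude is negative → W; |value| = 94.687770
λ: 94° + 0.687770 × 60 = 94° 41.2662′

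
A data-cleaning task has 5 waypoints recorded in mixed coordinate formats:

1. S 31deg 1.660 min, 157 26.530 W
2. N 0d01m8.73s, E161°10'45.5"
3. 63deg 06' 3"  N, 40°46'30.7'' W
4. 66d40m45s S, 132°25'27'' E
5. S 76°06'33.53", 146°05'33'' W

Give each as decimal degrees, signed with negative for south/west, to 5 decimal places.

Point 1:
  Latitude: 31 + 1.66/60 = 31.027667
  S → negative
  λ: 26.53′ = 0.442167°; total 157.442167
  W ⇒ negate
Point 2:
  φ: 1′ + 8.73″ = 1.14550′; 0 + 1.14550/60 = 0.019092
  N ⇒ keep positive
  Longitude: 161° + 10/60 + 45.5/3600 = 161 + 0.166667 + 0.012639 = 161.179306
  E → positive
Point 3:
  Lat: 6′ + 3″ = 6.05000′; 63 + 6.05000/60 = 63.100833
  N ⇒ keep positive
  Lon: 40 + 46/60 + 30.7/3600 = 40.775194
  hemisphere W, so the sign is −
Point 4:
  φ: 66 + 40/60 + 45/3600 = 66.679167
  hemisphere S, so the sign is −
  Longitude: 132° + 25/60 + 27/3600 = 132 + 0.416667 + 0.007500 = 132.424167
  E ⇒ keep positive
Point 5:
  Lat: 6′ + 33.53″ = 6.55883′; 76 + 6.55883/60 = 76.109314
  hemisphere S, so the sign is −
  λ: 146° + 5/60 + 33/3600 = 146 + 0.083333 + 0.009167 = 146.092500
  W → negative

1. -31.02767, -157.44217
2. 0.01909, 161.17931
3. 63.10083, -40.77519
4. -66.67917, 132.42417
5. -76.10931, -146.09250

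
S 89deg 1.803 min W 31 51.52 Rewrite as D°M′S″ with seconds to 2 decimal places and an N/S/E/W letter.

89°01′48.18″ S, 31°51′31.20″ W

Lat: 1.80300′ → 1′ and 0.80300 × 60 = 48.1800″
λ: 51.52000′ → 51′ and 0.52000 × 60 = 31.2000″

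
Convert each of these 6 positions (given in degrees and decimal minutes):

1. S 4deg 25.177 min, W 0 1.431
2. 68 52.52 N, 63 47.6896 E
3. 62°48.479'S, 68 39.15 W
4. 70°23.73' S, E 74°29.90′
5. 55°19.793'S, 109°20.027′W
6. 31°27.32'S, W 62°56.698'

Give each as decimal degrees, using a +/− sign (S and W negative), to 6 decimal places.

Point 1:
  φ: 25.177′ = 0.419617°; total 4.4196167
  S → negative
  λ: 0 + 1.431/60 = 0.0238500
  W → negative
Point 2:
  φ: 68 + 52.52/60 = 68.8753333
  N ⇒ keep positive
  λ: 63 + 47.6896/60 = 63.7948267
  E ⇒ keep positive
Point 3:
  φ: 48.479′ = 0.807983°; total 62.8079833
  S → negative
  λ: 39.15′ = 0.652500°; total 68.6525000
  W → negative
Point 4:
  Lat: 23.73′ = 0.395500°; total 70.3955000
  S → negative
  Longitude: 29.9′ = 0.498333°; total 74.4983333
  E ⇒ keep positive
Point 5:
  Latitude: 55 + 19.793/60 = 55.3298833
  hemisphere S, so the sign is −
  Lon: 20.027′ = 0.333783°; total 109.3337833
  W → negative
Point 6:
  Lat: 31 + 27.32/60 = 31.4553333
  S → negative
  Longitude: 56.698′ = 0.944967°; total 62.9449667
  W ⇒ negate

1. -4.419617, -0.023850
2. 68.875333, 63.794827
3. -62.807983, -68.652500
4. -70.395500, 74.498333
5. -55.329883, -109.333783
6. -31.455333, -62.944967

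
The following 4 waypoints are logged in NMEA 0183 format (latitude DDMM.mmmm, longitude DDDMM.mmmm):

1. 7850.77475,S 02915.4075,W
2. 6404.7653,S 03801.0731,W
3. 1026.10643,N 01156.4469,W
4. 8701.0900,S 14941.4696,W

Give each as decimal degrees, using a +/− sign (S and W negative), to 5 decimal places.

1. -78.84625, -29.25679
2. -64.07942, -38.01789
3. 10.43511, -11.94078
4. -87.01817, -149.69116

Point 1:
  Latitude: degrees = first 2 digits = 78, minutes = 50.77475; 78 + 50.77475/60 = 78.846246
  S → negative
  Longitude: split at 3 digits → 029° and 15.4075′; 29 + 15.4075/60 = 29.256792
  hemisphere W, so the sign is −
Point 2:
  Lat: degrees = first 2 digits = 64, minutes = 4.7653; 64 + 4.7653/60 = 64.079422
  S ⇒ negate
  Lon: split at 3 digits → 038° and 1.0731′; 38 + 1.0731/60 = 38.017885
  W ⇒ negate
Point 3:
  φ: split at 2 digits → 10° and 26.10643′; 10 + 26.10643/60 = 10.435107
  N → positive
  Longitude: split at 3 digits → 011° and 56.4469′; 11 + 56.4469/60 = 11.940782
  W ⇒ negate
Point 4:
  φ: split at 2 digits → 87° and 1.09′; 87 + 1.09/60 = 87.018167
  S → negative
  Longitude: split at 3 digits → 149° and 41.4696′; 149 + 41.4696/60 = 149.691160
  W ⇒ negate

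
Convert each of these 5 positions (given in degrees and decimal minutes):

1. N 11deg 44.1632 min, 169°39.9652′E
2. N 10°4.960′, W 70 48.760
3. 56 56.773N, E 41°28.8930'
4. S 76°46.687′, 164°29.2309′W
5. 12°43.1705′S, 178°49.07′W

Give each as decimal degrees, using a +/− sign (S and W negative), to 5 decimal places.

Point 1:
  Latitude: 44.1632′ = 0.736053°; total 11.736053
  N ⇒ keep positive
  Longitude: 39.9652′ = 0.666087°; total 169.666087
  E ⇒ keep positive
Point 2:
  Latitude: 4.96′ = 0.082667°; total 10.082667
  N ⇒ keep positive
  Longitude: 70 + 48.76/60 = 70.812667
  W → negative
Point 3:
  φ: 56 + 56.773/60 = 56.946217
  N → positive
  Longitude: 41 + 28.893/60 = 41.481550
  E → positive
Point 4:
  Lat: 76 + 46.687/60 = 76.778117
  S → negative
  λ: 29.2309′ = 0.487182°; total 164.487182
  hemisphere W, so the sign is −
Point 5:
  Lat: 12 + 43.1705/60 = 12.719508
  S ⇒ negate
  λ: 49.07′ = 0.817833°; total 178.817833
  hemisphere W, so the sign is −

1. 11.73605, 169.66609
2. 10.08267, -70.81267
3. 56.94622, 41.48155
4. -76.77812, -164.48718
5. -12.71951, -178.81783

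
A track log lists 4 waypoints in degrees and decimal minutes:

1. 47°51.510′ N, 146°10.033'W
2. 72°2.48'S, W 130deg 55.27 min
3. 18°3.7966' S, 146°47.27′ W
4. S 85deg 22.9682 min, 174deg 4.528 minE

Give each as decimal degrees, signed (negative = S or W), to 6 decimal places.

1. 47.858500, -146.167217
2. -72.041333, -130.921167
3. -18.063277, -146.787833
4. -85.382803, 174.075467

Point 1:
  Lat: 51.51′ = 0.858500°; total 47.8585000
  N → positive
  λ: 10.033′ = 0.167217°; total 146.1672167
  hemisphere W, so the sign is −
Point 2:
  Lat: 72 + 2.48/60 = 72.0413333
  hemisphere S, so the sign is −
  Lon: 55.27′ = 0.921167°; total 130.9211667
  W → negative
Point 3:
  Lat: 18 + 3.7966/60 = 18.0632767
  S ⇒ negate
  Lon: 47.27′ = 0.787833°; total 146.7878333
  hemisphere W, so the sign is −
Point 4:
  Lat: 22.9682′ = 0.382803°; total 85.3828033
  hemisphere S, so the sign is −
  Longitude: 4.528′ = 0.075467°; total 174.0754667
  E → positive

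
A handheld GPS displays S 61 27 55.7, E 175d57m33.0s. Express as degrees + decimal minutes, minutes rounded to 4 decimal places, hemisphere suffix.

φ: seconds/60 = 0.92833; minutes = 27 + 0.92833 = 27.928333
Longitude: seconds/60 = 0.55000; minutes = 57 + 0.55000 = 57.550000

61° 27.9283′ S, 175° 57.5500′ E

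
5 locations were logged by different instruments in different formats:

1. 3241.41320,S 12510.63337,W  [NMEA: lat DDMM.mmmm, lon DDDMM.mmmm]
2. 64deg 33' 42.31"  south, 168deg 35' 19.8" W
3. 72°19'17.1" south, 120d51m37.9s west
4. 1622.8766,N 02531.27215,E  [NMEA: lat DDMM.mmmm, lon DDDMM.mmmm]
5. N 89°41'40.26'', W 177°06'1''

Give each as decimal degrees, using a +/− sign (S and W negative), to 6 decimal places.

1. -32.690220, -125.177223
2. -64.561753, -168.588833
3. -72.321417, -120.860528
4. 16.381277, 25.521203
5. 89.694517, -177.100278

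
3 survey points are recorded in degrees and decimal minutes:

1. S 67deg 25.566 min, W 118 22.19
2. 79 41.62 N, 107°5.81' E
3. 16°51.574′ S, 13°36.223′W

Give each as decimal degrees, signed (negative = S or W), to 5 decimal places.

Point 1:
  Lat: 67 + 25.566/60 = 67.426100
  S → negative
  λ: 22.19′ = 0.369833°; total 118.369833
  W → negative
Point 2:
  Latitude: 41.62′ = 0.693667°; total 79.693667
  N ⇒ keep positive
  λ: 107 + 5.81/60 = 107.096833
  E → positive
Point 3:
  φ: 51.574′ = 0.859567°; total 16.859567
  S ⇒ negate
  Longitude: 36.223′ = 0.603717°; total 13.603717
  W → negative

1. -67.42610, -118.36983
2. 79.69367, 107.09683
3. -16.85957, -13.60372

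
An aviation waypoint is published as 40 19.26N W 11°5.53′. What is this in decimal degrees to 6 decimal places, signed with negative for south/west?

40.321000, -11.092167

Lat: 40 + 19.26/60 = 40.3210000
N → positive
λ: 11 + 5.53/60 = 11.0921667
hemisphere W, so the sign is −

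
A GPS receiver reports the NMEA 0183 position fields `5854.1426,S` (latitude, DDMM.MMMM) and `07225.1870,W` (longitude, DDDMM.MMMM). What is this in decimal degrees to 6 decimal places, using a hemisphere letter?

58.902377° S, 72.419783° W

Latitude: split at 2 digits → 58° and 54.1426′; 58 + 54.1426/60 = 58.9023767
Lon: degrees = first 3 digits = 72, minutes = 25.187; 72 + 25.187/60 = 72.4197833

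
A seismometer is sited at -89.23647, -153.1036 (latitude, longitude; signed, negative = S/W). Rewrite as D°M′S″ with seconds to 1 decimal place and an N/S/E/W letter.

Latitude is negative → S; |value| = 89.236470
φ: whole degrees 89; 14.18820′ → 14′ and 11.292″
Longitude is negative → W; |value| = 153.103600
Lon: 0.103600° → 6.21600′; 0.21600 × 60 = 12.960″

89°14′11.3″ S, 153°06′13.0″ W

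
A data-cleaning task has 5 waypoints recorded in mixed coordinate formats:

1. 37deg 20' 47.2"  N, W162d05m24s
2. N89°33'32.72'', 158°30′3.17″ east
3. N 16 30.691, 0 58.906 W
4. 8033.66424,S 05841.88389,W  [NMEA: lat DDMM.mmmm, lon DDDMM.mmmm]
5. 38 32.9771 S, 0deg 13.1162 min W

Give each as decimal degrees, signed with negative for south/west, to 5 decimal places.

1. 37.34644, -162.09000
2. 89.55909, 158.50088
3. 16.51152, -0.98177
4. -80.56107, -58.69806
5. -38.54962, -0.21860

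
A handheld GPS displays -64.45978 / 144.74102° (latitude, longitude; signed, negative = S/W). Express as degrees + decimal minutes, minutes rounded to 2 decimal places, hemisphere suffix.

64° 27.59′ S, 144° 44.46′ E

Latitude is negative → S; |value| = 64.459780
Lat: 64° + 0.459780 × 60 = 64° 27.5868′
λ: fractional part 0.741020 → 44.4612 minutes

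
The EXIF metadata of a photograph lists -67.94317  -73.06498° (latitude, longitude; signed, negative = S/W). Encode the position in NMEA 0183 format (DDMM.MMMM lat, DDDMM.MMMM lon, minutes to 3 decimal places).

6756.590,S / 07303.899,W

Latitude is negative → S; |value| = 67.943170
φ: 67° + 0.943170 × 60 = 67° 56.59020′
Longitude is negative → W; |value| = 73.064980
Lon: fractional part 0.064980 → 3.89880 minutes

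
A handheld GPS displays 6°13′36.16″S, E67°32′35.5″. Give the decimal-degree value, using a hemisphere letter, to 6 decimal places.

Latitude: 6° + 13/60 + 36.16/3600 = 6 + 0.216667 + 0.010044 = 6.2267111
λ: 67 + 32/60 + 35.5/3600 = 67.5431944

6.226711° S, 67.543194° E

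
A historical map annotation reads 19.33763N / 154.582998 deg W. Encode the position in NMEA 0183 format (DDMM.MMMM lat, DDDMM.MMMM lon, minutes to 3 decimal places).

1920.258,N / 15434.980,W

φ: minutes = (19.337630 − 19) × 60 = 20.25780
Longitude: fractional part 0.582998 → 34.97988 minutes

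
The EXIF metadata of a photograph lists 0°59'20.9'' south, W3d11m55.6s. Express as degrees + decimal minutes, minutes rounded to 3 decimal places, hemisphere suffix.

0° 59.348′ S, 3° 11.927′ W

Latitude: seconds/60 = 0.34833; minutes = 59 + 0.34833 = 59.34833
Lon: 11 + 55.6/60 = 11.92667′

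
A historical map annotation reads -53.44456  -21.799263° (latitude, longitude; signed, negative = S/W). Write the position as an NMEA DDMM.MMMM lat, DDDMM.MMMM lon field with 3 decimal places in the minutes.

5326.674,S / 02147.956,W

Latitude is negative → S; |value| = 53.444560
Latitude: fractional part 0.444560 → 26.67360 minutes
Longitude is negative → W; |value| = 21.799263
λ: minutes = (21.799263 − 21) × 60 = 47.95578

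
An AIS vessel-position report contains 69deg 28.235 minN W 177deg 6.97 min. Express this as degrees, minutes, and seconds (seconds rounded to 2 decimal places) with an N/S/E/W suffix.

Lat: 28.23500′ → 28′ and 0.23500 × 60 = 14.1000″
Longitude: 6.97000′ → 6′ and 0.97000 × 60 = 58.2000″

69°28′14.10″ N, 177°06′58.20″ W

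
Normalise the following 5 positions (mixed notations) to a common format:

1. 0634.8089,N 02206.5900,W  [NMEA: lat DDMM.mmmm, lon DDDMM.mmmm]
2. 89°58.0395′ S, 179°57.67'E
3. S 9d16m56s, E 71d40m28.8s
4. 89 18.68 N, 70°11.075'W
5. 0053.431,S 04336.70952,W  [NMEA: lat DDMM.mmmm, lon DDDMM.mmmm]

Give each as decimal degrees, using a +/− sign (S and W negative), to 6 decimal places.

1. 6.580148, -22.109833
2. -89.967325, 179.961167
3. -9.282222, 71.674667
4. 89.311333, -70.184583
5. -0.890517, -43.611825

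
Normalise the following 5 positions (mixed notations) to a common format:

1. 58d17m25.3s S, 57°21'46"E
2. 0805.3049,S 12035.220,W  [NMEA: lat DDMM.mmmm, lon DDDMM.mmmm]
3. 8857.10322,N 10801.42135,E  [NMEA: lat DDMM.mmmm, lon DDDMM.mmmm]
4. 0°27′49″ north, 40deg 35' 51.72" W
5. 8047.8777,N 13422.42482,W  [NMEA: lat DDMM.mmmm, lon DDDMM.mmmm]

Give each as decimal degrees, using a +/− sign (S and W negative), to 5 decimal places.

Point 1:
  φ: 17′ + 25.3″ = 17.42167′; 58 + 17.42167/60 = 58.290361
  hemisphere S, so the sign is −
  λ: 57 + 21/60 + 46/3600 = 57.362778
  E → positive
Point 2:
  Lat: degrees = first 2 digits = 8, minutes = 5.3049; 8 + 5.3049/60 = 8.088415
  hemisphere S, so the sign is −
  Longitude: split at 3 digits → 120° and 35.22′; 120 + 35.22/60 = 120.587000
  W ⇒ negate
Point 3:
  Lat: degrees = first 2 digits = 88, minutes = 57.10322; 88 + 57.10322/60 = 88.951720
  N → positive
  Longitude: degrees = first 3 digits = 108, minutes = 1.42135; 108 + 1.42135/60 = 108.023689
  E → positive
Point 4:
  Latitude: 27′ + 49″ = 27.81667′; 0 + 27.81667/60 = 0.463611
  N → positive
  Lon: 40 + 35/60 + 51.72/3600 = 40.597700
  W → negative
Point 5:
  φ: split at 2 digits → 80° and 47.8777′; 80 + 47.8777/60 = 80.797962
  N → positive
  λ: degrees = first 3 digits = 134, minutes = 22.42482; 134 + 22.42482/60 = 134.373747
  hemisphere W, so the sign is −

1. -58.29036, 57.36278
2. -8.08842, -120.58700
3. 88.95172, 108.02369
4. 0.46361, -40.59770
5. 80.79796, -134.37375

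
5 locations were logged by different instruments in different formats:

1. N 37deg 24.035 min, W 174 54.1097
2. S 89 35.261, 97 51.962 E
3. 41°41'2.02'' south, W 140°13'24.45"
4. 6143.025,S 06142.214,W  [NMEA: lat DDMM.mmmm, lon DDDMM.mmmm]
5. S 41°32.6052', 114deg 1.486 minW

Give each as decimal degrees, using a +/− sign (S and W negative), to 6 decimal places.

1. 37.400583, -174.901828
2. -89.587683, 97.866033
3. -41.683894, -140.223458
4. -61.717083, -61.703567
5. -41.543420, -114.024767

Point 1:
  Lat: 37 + 24.035/60 = 37.4005833
  N ⇒ keep positive
  λ: 174 + 54.1097/60 = 174.9018283
  hemisphere W, so the sign is −
Point 2:
  Lat: 35.261′ = 0.587683°; total 89.5876833
  S → negative
  Lon: 97 + 51.962/60 = 97.8660333
  E ⇒ keep positive
Point 3:
  φ: 41° + 41/60 + 2.02/3600 = 41 + 0.683333 + 0.000561 = 41.6838944
  S ⇒ negate
  λ: 140° + 13/60 + 24.45/3600 = 140 + 0.216667 + 0.006792 = 140.2234583
  W → negative
Point 4:
  Lat: degrees = first 2 digits = 61, minutes = 43.025; 61 + 43.025/60 = 61.7170833
  S → negative
  λ: degrees = first 3 digits = 61, minutes = 42.214; 61 + 42.214/60 = 61.7035667
  W ⇒ negate
Point 5:
  φ: 41 + 32.6052/60 = 41.5434200
  S → negative
  Longitude: 114 + 1.486/60 = 114.0247667
  W → negative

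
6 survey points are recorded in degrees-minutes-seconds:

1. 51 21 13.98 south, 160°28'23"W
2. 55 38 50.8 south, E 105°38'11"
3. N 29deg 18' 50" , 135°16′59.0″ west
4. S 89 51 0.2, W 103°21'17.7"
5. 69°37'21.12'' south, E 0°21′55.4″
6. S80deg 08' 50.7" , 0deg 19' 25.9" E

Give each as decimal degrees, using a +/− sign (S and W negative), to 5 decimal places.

1. -51.35388, -160.47306
2. -55.64744, 105.63639
3. 29.31389, -135.28306
4. -89.85006, -103.35492
5. -69.62253, 0.36539
6. -80.14742, 0.32386

Point 1:
  Lat: 51 + 21/60 + 13.98/3600 = 51.353883
  S → negative
  Lon: 28′ + 23″ = 28.38333′; 160 + 28.38333/60 = 160.473056
  hemisphere W, so the sign is −
Point 2:
  φ: 55° + 38/60 + 50.8/3600 = 55 + 0.633333 + 0.014111 = 55.647444
  S ⇒ negate
  λ: 105° + 38/60 + 11/3600 = 105 + 0.633333 + 0.003056 = 105.636389
  E ⇒ keep positive
Point 3:
  Lat: 29° + 18/60 + 50/3600 = 29 + 0.300000 + 0.013889 = 29.313889
  N → positive
  Longitude: 135° + 16/60 + 59/3600 = 135 + 0.266667 + 0.016389 = 135.283056
  hemisphere W, so the sign is −
Point 4:
  Latitude: 89 + 51/60 + 0.2/3600 = 89.850056
  S ⇒ negate
  Longitude: 103° + 21/60 + 17.7/3600 = 103 + 0.350000 + 0.004917 = 103.354917
  hemisphere W, so the sign is −
Point 5:
  Lat: 69° + 37/60 + 21.12/3600 = 69 + 0.616667 + 0.005867 = 69.622533
  S → negative
  λ: 0° + 21/60 + 55.4/3600 = 0 + 0.350000 + 0.015389 = 0.365389
  E → positive
Point 6:
  Latitude: 8′ + 50.7″ = 8.84500′; 80 + 8.84500/60 = 80.147417
  hemisphere S, so the sign is −
  Longitude: 19′ + 25.9″ = 19.43167′; 0 + 19.43167/60 = 0.323861
  E ⇒ keep positive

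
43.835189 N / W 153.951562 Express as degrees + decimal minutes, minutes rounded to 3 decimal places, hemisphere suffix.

43° 50.111′ N, 153° 57.094′ W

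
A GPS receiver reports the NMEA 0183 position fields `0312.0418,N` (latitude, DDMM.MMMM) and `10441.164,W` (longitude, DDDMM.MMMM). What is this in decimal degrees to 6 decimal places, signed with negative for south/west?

3.200697, -104.686067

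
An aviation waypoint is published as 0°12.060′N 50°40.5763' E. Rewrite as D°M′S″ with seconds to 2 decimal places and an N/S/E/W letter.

0°12′3.60″ N, 50°40′34.58″ E

φ: 12.06000′ → 12′ and 0.06000 × 60 = 3.6000″
Lon: 40.57630′ → 40′ and 0.57630 × 60 = 34.5780″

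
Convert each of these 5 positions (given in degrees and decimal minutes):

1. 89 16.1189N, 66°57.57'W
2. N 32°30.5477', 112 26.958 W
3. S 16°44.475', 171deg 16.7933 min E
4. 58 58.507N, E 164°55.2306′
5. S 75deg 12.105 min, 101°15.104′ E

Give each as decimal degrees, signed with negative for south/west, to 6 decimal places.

Point 1:
  Lat: 89 + 16.1189/60 = 89.2686483
  N ⇒ keep positive
  Lon: 66 + 57.57/60 = 66.9595000
  W → negative
Point 2:
  Lat: 30.5477′ = 0.509128°; total 32.5091283
  N ⇒ keep positive
  Lon: 26.958′ = 0.449300°; total 112.4493000
  W → negative
Point 3:
  φ: 16 + 44.475/60 = 16.7412500
  S → negative
  λ: 171 + 16.7933/60 = 171.2798883
  E → positive
Point 4:
  φ: 58.507′ = 0.975117°; total 58.9751167
  N → positive
  Lon: 164 + 55.2306/60 = 164.9205100
  E → positive
Point 5:
  Lat: 75 + 12.105/60 = 75.2017500
  hemisphere S, so the sign is −
  Longitude: 101 + 15.104/60 = 101.2517333
  E → positive

1. 89.268648, -66.959500
2. 32.509128, -112.449300
3. -16.741250, 171.279888
4. 58.975117, 164.920510
5. -75.201750, 101.251733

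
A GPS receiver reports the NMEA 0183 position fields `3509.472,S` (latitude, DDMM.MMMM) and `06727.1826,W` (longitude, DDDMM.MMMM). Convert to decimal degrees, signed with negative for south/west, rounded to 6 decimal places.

Lat: split at 2 digits → 35° and 9.472′; 35 + 9.472/60 = 35.1578667
hemisphere S, so the sign is −
Longitude: split at 3 digits → 067° and 27.1826′; 67 + 27.1826/60 = 67.4530433
W ⇒ negate

-35.157867, -67.453043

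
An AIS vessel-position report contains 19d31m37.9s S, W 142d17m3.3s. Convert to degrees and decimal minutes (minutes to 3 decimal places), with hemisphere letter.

Lat: seconds/60 = 0.63167; minutes = 31 + 0.63167 = 31.63167
Lon: 17 + 3.3/60 = 17.05500′

19° 31.632′ S, 142° 17.055′ W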